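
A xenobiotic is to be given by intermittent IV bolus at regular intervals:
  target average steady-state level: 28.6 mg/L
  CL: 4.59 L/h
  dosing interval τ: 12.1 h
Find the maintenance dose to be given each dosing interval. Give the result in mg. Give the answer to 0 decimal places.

1588 mg

At steady state, Dose/τ = Css × CL.
Dose = Css × CL × τ = 28.6 × 4.590 × 12.1 = 1588 mg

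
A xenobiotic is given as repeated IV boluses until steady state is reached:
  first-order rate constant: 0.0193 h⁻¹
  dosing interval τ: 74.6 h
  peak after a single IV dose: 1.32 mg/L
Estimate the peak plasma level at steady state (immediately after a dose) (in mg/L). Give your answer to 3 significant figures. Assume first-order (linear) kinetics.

1.73 mg/L

e^(−kτ) = e^(−0.01930 × 74.6) = 0.2370
Accumulation ratio R = 1 / (1 − e^(−kτ)) = 1 / (1 − 0.2370) = 1.311
Steady-state peak = C₀ × R = 1.32 × 1.311 = 1.731 mg/L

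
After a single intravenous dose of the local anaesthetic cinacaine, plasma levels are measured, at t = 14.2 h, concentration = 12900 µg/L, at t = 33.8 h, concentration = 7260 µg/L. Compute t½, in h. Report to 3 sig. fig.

23.6 h

k = ln(C₁/C₂) / (t₂ − t₁) = ln(12900/7260) / (33.8 − 14.2)
  = 0.5748 / 19.60 = 0.02933 h⁻¹
t½ = ln2 / k = 0.693147 / 0.02933 = 23.63 h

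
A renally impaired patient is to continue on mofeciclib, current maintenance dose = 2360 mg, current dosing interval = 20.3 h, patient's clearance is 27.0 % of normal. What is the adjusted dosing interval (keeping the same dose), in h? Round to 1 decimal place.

To keep the same average steady-state level, dosing rate must scale with clearance.
CL ratio = 27.0 / 100 = 0.2700
New interval (same dose) = 20.3 / 0.2700 = 75.19 h

75.2 h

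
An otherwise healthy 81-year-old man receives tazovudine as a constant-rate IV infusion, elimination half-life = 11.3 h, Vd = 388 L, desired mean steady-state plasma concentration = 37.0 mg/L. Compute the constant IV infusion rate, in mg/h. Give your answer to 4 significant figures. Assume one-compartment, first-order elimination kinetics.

880.6 mg/h

k = ln2 / t½ = 0.693147 / 11.3 = 0.06134 h⁻¹
CL = k × Vd = 0.06134 × 388 = 23.80 L/h
At steady state, infusion rate R₀ = Css × CL = 37.0 × 23.80 = 880.6 mg/h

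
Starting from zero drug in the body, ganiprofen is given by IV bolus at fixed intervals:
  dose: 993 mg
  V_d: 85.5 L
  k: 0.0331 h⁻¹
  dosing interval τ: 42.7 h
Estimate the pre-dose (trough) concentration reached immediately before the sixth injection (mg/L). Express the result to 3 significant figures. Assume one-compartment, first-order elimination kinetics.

3.73 mg/L

C₀ per dose = Dose / Vd = 993 / 85.5 = 11.61 mg/L
Fraction remaining after one interval: r = e^(−kτ) = e^(−0.03310 × 42.7) = 0.2433
Before dose 6, 5 doses have been given (aged 1τ, 2τ, 3τ, 4τ, 5τ).
C_trough = C₀ × (r + r² + … + r^5) = C₀ × r(1−r^5)/(1−r)
        = 11.61 × 0.2433 × (1 − 0.0008525) / (1 − 0.2433) = 3.730 mg/L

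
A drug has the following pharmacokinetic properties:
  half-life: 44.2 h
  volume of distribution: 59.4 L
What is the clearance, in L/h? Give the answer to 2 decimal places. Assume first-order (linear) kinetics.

k = ln2 / t½ = 0.693147 / 44.2 = 0.01568 h⁻¹
CL = k × Vd = 0.01568 × 59.4 = 0.9314 L/h

0.93 L/h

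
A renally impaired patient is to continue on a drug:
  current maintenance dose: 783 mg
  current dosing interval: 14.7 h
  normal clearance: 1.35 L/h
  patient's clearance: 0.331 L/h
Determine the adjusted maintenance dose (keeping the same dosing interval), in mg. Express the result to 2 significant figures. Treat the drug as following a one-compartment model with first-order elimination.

To keep the same average steady-state level, dosing rate must scale with clearance.
CL ratio = 0.331 / 1.35 = 0.2452
New dose (same interval) = 783 × 0.2452 = 192.0 mg

190 mg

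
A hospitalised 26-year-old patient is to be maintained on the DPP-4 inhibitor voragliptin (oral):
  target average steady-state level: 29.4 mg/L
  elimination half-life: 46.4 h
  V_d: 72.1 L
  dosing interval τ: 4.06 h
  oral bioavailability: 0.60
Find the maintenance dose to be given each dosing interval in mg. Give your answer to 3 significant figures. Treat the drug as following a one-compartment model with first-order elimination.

214 mg

k = ln2 / t½ = 0.693147 / 46.4 = 0.01494 h⁻¹
CL = k × Vd = 0.01494 × 72.1 = 1.077 L/h
At steady state, F × (Dose/τ) = Css × CL.
Dose = Css × CL × τ / F = 29.4 × 1.077 × 4.06 / 0.60 = 214.3 mg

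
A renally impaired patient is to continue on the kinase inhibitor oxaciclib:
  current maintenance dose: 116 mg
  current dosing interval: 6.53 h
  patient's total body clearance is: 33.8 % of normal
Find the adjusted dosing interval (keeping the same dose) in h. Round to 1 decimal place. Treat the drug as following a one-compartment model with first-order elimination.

To keep the same average steady-state level, dosing rate must scale with clearance.
CL ratio = 33.8 / 100 = 0.3380
New interval (same dose) = 6.53 / 0.3380 = 19.32 h

19.3 h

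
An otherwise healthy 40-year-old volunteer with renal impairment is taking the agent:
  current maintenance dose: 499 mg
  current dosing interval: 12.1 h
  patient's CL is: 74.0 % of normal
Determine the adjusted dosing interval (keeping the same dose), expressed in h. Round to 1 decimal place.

16.4 h

To keep the same average steady-state level, dosing rate must scale with clearance.
CL ratio = 74.0 / 100 = 0.7400
New interval (same dose) = 12.1 / 0.7400 = 16.35 h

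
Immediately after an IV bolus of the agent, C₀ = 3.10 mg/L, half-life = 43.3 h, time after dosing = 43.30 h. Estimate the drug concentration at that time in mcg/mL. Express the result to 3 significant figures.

1.55 mcg/mL

k = ln2 / t½ = 0.693147 / 43.3 = 0.01601 h⁻¹
t / t½ = 43.30 / 43.3 = 1 half-lives
C = C₀ × (1/2)^1 = 3.100 × 0.5000 = 1.550 mg/L
(1.550 mg/L = 1.550 mcg/mL)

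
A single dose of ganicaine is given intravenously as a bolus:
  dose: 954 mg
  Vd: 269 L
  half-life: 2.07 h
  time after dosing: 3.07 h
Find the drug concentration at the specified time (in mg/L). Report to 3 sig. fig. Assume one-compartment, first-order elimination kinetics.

1.27 mg/L

C₀ = Dose / Vd = 954.0 / 269 = 3.546 mg/L
k = ln2 / t½ = 0.693147 / 2.07 = 0.3349 h⁻¹
C = C₀ · e^(−k·t) = 3.546 × e^(−0.3349 × 3.07)
  = 3.546 × 0.3577 = 1.268 mg/L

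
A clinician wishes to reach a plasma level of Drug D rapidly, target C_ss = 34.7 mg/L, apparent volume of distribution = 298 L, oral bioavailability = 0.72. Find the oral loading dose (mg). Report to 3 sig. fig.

LD = Css × Vd / F = 34.7 × 298 / 0.72 = 14360 mg

14400 mg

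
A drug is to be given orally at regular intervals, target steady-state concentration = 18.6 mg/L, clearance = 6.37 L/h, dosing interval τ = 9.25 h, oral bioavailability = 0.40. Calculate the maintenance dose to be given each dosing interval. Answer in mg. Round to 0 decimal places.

2740 mg

At steady state, F × (Dose/τ) = Css × CL.
Dose = Css × CL × τ / F = 18.6 × 6.370 × 9.25 / 0.40 = 2740 mg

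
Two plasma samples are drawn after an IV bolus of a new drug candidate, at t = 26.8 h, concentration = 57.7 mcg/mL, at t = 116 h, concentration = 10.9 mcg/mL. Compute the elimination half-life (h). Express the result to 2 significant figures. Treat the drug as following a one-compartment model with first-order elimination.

37 h

k = ln(C₁/C₂) / (t₂ − t₁) = ln(57.7/10.9) / (116 − 26.8)
  = 1.666 / 89.20 = 0.01868 h⁻¹
t½ = ln2 / k = 0.693147 / 0.01868 = 37.11 h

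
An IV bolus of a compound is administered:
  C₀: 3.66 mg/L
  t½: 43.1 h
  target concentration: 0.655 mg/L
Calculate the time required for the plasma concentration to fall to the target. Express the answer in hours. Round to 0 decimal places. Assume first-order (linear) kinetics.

107 h

k = ln2 / t½ = 0.693147 / 43.1 = 0.01608 h⁻¹
t = ln(C₀ / C) / k = ln(3.660 / 0.655) / 0.01608
  = ln(5.588) / 0.01608 = 1.721 / 0.01608 = 107.0 h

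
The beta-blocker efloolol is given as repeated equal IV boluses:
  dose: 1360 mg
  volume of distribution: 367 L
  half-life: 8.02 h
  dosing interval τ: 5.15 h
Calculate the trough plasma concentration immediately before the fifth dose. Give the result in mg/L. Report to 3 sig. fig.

5.50 mg/L

C₀ per dose = Dose / Vd = 1360 / 367 = 3.706 mg/L
k = ln2 / t½ = 0.693147 / 8.02 = 0.08643 h⁻¹
Fraction remaining after one interval: r = e^(−kτ) = e^(−0.08643 × 5.15) = 0.6408
Before dose 5, 4 doses have been given (aged 1τ, 2τ, 3τ, 4τ).
C_trough = C₀ × (r + r² + … + r^4) = C₀ × r(1−r^4)/(1−r)
        = 3.706 × 0.6408 × (1 − 0.1686) / (1 − 0.6408) = 5.497 mg/L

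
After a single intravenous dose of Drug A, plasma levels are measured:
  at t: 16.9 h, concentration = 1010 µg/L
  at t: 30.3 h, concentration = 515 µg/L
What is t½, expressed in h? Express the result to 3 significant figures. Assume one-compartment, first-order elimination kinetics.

13.8 h

k = ln(C₁/C₂) / (t₂ − t₁) = ln(1010/515) / (30.3 − 16.9)
  = 0.6735 / 13.40 = 0.05026 h⁻¹
t½ = ln2 / k = 0.693147 / 0.05026 = 13.79 h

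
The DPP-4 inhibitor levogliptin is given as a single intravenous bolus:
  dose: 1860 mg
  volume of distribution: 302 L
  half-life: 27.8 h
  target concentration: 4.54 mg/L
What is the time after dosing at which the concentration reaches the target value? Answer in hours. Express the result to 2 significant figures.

12 h

C₀ = Dose / Vd = 1860 / 302 = 6.159 mg/L
k = ln2 / t½ = 0.693147 / 27.8 = 0.02493 h⁻¹
t = ln(C₀ / C) / k = ln(6.159 / 4.54) / 0.02493
  = ln(1.357) / 0.02493 = 0.3053 / 0.02493 = 12.25 h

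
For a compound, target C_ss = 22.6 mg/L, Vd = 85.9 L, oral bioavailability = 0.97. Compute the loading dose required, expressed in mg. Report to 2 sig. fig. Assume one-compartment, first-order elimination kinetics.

LD = Css × Vd / F = 22.6 × 85.9 / 0.97 = 2001 mg

2000 mg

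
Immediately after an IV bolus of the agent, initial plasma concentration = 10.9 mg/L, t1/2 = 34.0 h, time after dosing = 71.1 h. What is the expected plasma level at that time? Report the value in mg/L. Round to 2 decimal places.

k = ln2 / t½ = 0.693147 / 34.0 = 0.02039 h⁻¹
C = C₀ · e^(−k·t) = 10.90 × e^(−0.02039 × 71.1)
  = 10.90 × 0.2346 = 2.557 mg/L

2.56 mg/L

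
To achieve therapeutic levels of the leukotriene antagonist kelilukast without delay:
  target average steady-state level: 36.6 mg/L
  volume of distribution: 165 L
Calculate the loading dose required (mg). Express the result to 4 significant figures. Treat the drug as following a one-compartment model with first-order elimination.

LD = Css × Vd = 36.6 × 165 = 6039 mg

6039 mg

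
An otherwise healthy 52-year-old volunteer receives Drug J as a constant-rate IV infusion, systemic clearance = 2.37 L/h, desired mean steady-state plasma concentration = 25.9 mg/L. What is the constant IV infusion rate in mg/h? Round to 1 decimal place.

At steady state, infusion rate R₀ = Css × CL = 25.9 × 2.370 = 61.38 mg/h

61.4 mg/h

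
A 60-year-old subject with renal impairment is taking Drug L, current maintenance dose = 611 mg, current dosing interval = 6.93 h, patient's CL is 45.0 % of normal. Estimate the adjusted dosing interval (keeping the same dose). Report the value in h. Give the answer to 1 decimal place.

To keep the same average steady-state level, dosing rate must scale with clearance.
CL ratio = 45.0 / 100 = 0.4500
New interval (same dose) = 6.93 / 0.4500 = 15.40 h

15.4 h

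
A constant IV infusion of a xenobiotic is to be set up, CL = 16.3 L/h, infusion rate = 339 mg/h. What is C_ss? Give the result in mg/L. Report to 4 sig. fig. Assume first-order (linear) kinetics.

At steady state Css = R₀ / CL = 339 / 16.30 = 20.80 mg/L

20.80 mg/L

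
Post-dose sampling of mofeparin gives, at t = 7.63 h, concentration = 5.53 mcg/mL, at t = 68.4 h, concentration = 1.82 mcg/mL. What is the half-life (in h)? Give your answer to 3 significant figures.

k = ln(C₁/C₂) / (t₂ − t₁) = ln(5.53/1.82) / (68.4 − 7.63)
  = 1.111 / 60.77 = 0.01828 h⁻¹
t½ = ln2 / k = 0.693147 / 0.01828 = 37.92 h

37.9 h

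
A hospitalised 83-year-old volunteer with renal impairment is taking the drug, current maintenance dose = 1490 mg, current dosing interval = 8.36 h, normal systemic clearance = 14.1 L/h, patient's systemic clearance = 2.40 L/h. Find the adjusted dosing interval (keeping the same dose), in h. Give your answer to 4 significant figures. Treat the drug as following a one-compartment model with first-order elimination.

To keep the same average steady-state level, dosing rate must scale with clearance.
CL ratio = 2.40 / 14.1 = 0.1702
New interval (same dose) = 8.36 / 0.1702 = 49.12 h

49.12 h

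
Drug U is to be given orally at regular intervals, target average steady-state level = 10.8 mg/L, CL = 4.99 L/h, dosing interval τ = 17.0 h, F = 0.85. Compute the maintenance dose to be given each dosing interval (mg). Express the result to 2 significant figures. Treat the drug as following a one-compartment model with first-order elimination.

1100 mg

At steady state, F × (Dose/τ) = Css × CL.
Dose = Css × CL × τ / F = 10.8 × 4.990 × 17.0 / 0.85 = 1078 mg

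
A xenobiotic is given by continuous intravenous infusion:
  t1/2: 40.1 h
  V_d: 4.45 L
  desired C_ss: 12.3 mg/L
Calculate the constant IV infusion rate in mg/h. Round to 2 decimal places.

0.95 mg/h

k = ln2 / t½ = 0.693147 / 40.1 = 0.01729 h⁻¹
CL = k × Vd = 0.01729 × 4.45 = 0.07694 L/h
At steady state, infusion rate R₀ = Css × CL = 12.3 × 0.07694 = 0.9464 mg/h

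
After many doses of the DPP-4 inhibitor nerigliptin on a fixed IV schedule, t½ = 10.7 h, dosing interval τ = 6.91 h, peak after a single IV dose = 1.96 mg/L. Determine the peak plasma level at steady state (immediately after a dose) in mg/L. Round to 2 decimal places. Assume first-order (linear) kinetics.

k = ln2 / t½ = 0.693147 / 10.7 = 0.06478 h⁻¹
e^(−kτ) = e^(−0.06478 × 6.91) = 0.6391
Accumulation ratio R = 1 / (1 − e^(−kτ)) = 1 / (1 − 0.6391) = 2.771
Steady-state peak = C₀ × R = 1.96 × 2.771 = 5.431 mg/L

5.43 mg/L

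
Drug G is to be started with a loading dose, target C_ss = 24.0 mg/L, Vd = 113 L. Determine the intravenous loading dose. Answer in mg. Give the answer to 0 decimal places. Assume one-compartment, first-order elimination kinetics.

2712 mg

LD = Css × Vd = 24.0 × 113 = 2712 mg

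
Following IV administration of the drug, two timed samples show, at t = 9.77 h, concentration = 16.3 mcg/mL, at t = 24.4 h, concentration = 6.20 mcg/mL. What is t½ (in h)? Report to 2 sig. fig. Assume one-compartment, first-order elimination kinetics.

k = ln(C₁/C₂) / (t₂ − t₁) = ln(16.3/6.20) / (24.4 − 9.77)
  = 0.9666 / 14.63 = 0.06607 h⁻¹
t½ = ln2 / k = 0.693147 / 0.06607 = 10.49 h

10 h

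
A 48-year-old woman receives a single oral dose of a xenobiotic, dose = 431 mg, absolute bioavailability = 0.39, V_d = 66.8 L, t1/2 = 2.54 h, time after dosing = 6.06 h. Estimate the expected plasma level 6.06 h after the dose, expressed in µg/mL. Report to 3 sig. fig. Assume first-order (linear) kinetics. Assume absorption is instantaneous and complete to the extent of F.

0.481 µg/mL

Amount reaching circulation = F × Dose = 0.39 × 431.0 = 168.1 mg
C₀ = F·Dose / Vd = 168.1 / 66.8 = 2.516 mg/L
k = ln2 / t½ = 0.693147 / 2.54 = 0.2729 h⁻¹
C = C₀ · e^(−k·t) = 2.516 × e^(−0.2729 × 6.06)
  = 2.516 × 0.1913 = 0.4813 mg/L
(0.4813 mg/L = 0.4813 µg/mL)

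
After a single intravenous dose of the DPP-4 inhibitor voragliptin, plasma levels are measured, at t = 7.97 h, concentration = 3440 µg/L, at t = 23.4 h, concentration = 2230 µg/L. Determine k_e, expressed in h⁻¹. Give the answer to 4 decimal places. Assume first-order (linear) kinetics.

k = ln(C₁/C₂) / (t₂ − t₁) = ln(3440/2230) / (23.4 − 7.97)
  = 0.4335 / 15.43 = 0.02809 h⁻¹

0.0281 h⁻¹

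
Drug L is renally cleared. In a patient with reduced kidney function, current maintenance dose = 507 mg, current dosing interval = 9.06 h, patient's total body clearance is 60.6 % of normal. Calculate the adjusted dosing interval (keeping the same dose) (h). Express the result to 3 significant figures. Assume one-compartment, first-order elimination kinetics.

To keep the same average steady-state level, dosing rate must scale with clearance.
CL ratio = 60.6 / 100 = 0.6060
New interval (same dose) = 9.06 / 0.6060 = 14.95 h

15.0 h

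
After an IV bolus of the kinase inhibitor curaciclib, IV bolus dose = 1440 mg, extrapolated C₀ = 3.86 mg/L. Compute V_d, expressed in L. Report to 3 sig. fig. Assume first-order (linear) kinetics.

373 L

Vd = Dose / C₀ = 1440 / 3.86 = 373.1 L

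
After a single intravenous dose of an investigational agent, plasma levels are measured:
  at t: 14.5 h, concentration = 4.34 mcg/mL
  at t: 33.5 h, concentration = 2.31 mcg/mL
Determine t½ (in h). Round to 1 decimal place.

k = ln(C₁/C₂) / (t₂ − t₁) = ln(4.34/2.31) / (33.5 − 14.5)
  = 0.6306 / 19.00 = 0.03319 h⁻¹
t½ = ln2 / k = 0.693147 / 0.03319 = 20.88 h

20.9 h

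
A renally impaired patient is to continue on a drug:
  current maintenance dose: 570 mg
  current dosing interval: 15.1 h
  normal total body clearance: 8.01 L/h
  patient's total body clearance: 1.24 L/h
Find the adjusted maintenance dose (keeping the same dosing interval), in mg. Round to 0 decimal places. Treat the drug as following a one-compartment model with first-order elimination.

To keep the same average steady-state level, dosing rate must scale with clearance.
CL ratio = 1.24 / 8.01 = 0.1548
New dose (same interval) = 570 × 0.1548 = 88.24 mg

88 mg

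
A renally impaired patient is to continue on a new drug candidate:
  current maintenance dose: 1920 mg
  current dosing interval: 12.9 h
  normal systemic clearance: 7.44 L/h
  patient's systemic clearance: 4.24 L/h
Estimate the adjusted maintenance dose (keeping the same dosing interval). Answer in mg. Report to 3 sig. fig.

1090 mg

To keep the same average steady-state level, dosing rate must scale with clearance.
CL ratio = 4.24 / 7.44 = 0.5699
New dose (same interval) = 1920 × 0.5699 = 1094 mg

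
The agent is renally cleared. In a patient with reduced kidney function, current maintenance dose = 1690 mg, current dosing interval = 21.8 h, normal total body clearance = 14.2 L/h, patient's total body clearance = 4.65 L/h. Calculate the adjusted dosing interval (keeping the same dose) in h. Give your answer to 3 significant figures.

To keep the same average steady-state level, dosing rate must scale with clearance.
CL ratio = 4.65 / 14.2 = 0.3275
New interval (same dose) = 21.8 / 0.3275 = 66.56 h

66.6 h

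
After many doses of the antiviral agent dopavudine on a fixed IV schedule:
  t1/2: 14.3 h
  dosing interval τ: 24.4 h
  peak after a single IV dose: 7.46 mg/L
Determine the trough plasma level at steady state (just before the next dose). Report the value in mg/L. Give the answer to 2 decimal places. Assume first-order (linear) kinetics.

k = ln2 / t½ = 0.693147 / 14.3 = 0.04847 h⁻¹
e^(−kτ) = e^(−0.04847 × 24.4) = 0.3065
Accumulation ratio R = 1 / (1 − e^(−kτ)) = 1 / (1 − 0.3065) = 1.442
Steady-state trough = C₀ × R × e^(−kτ) = 7.46 × 1.442 × 0.3065 = 3.297 mg/L

3.30 mg/L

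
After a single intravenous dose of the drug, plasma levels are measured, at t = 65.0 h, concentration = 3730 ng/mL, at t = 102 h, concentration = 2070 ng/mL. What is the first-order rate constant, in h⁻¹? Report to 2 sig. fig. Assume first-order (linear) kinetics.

0.016 h⁻¹

k = ln(C₁/C₂) / (t₂ − t₁) = ln(3730/2070) / (102 − 65.0)
  = 0.5889 / 37.00 = 0.01592 h⁻¹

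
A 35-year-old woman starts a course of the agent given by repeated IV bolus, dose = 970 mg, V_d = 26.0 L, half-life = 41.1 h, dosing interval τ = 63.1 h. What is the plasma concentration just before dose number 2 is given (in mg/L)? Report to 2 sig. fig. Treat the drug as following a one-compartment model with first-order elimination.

13 mg/L

C₀ per dose = Dose / Vd = 970 / 26.0 = 37.31 mg/L
k = ln2 / t½ = 0.693147 / 41.1 = 0.01686 h⁻¹
Fraction remaining after one interval: r = e^(−kτ) = e^(−0.01686 × 63.1) = 0.3451
Before dose 2, 1 dose has been given (aged 1τ).
C_trough = C₀ × r = 37.31 × 0.3451 = 12.88 mg/L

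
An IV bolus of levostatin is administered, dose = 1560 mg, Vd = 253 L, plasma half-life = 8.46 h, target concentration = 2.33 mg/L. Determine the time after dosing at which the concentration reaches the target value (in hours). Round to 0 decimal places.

C₀ = Dose / Vd = 1560 / 253 = 6.166 mg/L
k = ln2 / t½ = 0.693147 / 8.46 = 0.08193 h⁻¹
t = ln(C₀ / C) / k = ln(6.166 / 2.33) / 0.08193
  = ln(2.646) / 0.08193 = 0.9730 / 0.08193 = 11.88 h

12 h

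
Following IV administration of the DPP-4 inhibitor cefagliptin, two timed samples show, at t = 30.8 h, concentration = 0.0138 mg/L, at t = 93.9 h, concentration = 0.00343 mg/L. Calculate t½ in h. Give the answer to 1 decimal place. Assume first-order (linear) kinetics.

k = ln(C₁/C₂) / (t₂ − t₁) = ln(0.0138/0.00343) / (93.9 − 30.8)
  = 1.392 / 63.10 = 0.02206 h⁻¹
t½ = ln2 / k = 0.693147 / 0.02206 = 31.42 h

31.4 h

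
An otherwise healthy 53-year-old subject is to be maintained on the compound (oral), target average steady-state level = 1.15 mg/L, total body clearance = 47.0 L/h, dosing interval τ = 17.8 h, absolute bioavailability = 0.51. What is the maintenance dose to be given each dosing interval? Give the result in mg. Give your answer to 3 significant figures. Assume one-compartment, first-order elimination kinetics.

1890 mg

At steady state, F × (Dose/τ) = Css × CL.
Dose = Css × CL × τ / F = 1.15 × 47.00 × 17.8 / 0.51 = 1886 mg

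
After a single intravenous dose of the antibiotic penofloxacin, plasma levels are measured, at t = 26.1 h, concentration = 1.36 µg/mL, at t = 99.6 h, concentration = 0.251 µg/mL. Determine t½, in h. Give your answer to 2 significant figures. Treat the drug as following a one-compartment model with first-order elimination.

30 h

k = ln(C₁/C₂) / (t₂ − t₁) = ln(1.36/0.251) / (99.6 − 26.1)
  = 1.690 / 73.50 = 0.02299 h⁻¹
t½ = ln2 / k = 0.693147 / 0.02299 = 30.15 h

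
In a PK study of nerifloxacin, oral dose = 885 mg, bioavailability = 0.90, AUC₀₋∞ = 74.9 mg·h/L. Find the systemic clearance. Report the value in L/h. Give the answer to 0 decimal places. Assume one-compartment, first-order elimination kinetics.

11 L/h

CL = F·Dose / AUC = 0.90 × 885 / 74.9 = 10.63 L/h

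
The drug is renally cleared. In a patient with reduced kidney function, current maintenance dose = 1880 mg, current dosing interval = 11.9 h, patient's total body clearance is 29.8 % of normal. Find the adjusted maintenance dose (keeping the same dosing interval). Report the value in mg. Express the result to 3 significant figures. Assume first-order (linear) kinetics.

560 mg

To keep the same average steady-state level, dosing rate must scale with clearance.
CL ratio = 29.8 / 100 = 0.2980
New dose (same interval) = 1880 × 0.2980 = 560.2 mg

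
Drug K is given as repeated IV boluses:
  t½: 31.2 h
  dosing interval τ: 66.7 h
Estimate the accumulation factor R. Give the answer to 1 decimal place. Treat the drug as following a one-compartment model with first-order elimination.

1.3

k = ln2 / t½ = 0.693147 / 31.2 = 0.02222 h⁻¹
e^(−kτ) = e^(−0.02222 × 66.7) = 0.2272
Accumulation ratio R = 1 / (1 − e^(−kτ)) = 1 / (1 − 0.2272) = 1.294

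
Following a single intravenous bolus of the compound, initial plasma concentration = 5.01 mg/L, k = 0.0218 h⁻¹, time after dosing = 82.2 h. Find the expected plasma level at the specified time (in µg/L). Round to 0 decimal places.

C = C₀ · e^(−k·t) = 5.010 × e^(−0.02180 × 82.2)
  = 5.010 × 0.1666 = 0.8347 mg/L
Convert: 0.8347 mg/L × 1000 = 834.7 µg/L

835 µg/L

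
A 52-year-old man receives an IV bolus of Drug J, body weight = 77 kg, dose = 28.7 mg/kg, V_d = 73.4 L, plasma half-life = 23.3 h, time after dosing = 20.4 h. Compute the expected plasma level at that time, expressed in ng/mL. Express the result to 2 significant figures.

16000 ng/mL

Total dose = 28.7 × 77 = 2210 mg
C₀ = Dose / Vd = 2210 / 73.4 = 30.11 mg/L
k = ln2 / t½ = 0.693147 / 23.3 = 0.02975 h⁻¹
C = C₀ · e^(−k·t) = 30.11 × e^(−0.02975 × 20.4)
  = 30.11 × 0.5450 = 16.41 mg/L
Convert: 16.41 mg/L × 1000 = 16410 ng/mL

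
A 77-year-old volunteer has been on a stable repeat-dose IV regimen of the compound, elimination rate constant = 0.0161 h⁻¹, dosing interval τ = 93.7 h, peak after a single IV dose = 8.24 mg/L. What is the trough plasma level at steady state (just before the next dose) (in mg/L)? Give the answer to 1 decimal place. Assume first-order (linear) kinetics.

2.3 mg/L

e^(−kτ) = e^(−0.01610 × 93.7) = 0.2212
Accumulation ratio R = 1 / (1 − e^(−kτ)) = 1 / (1 − 0.2212) = 1.284
Steady-state trough = C₀ × R × e^(−kτ) = 8.24 × 1.284 × 0.2212 = 2.340 mg/L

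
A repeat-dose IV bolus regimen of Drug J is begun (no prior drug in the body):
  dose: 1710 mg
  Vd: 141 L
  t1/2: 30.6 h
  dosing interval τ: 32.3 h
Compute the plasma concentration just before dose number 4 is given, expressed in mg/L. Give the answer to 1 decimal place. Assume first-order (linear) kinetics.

10.0 mg/L

C₀ per dose = Dose / Vd = 1710 / 141 = 12.13 mg/L
k = ln2 / t½ = 0.693147 / 30.6 = 0.02265 h⁻¹
Fraction remaining after one interval: r = e^(−kτ) = e^(−0.02265 × 32.3) = 0.4811
Before dose 4, 3 doses have been given (aged 1τ, 2τ, 3τ).
C_trough = C₀ × (r + r² + … + r^3) = C₀ × r(1−r^3)/(1−r)
        = 12.13 × 0.4811 × (1 − 0.1114) / (1 − 0.4811) = 9.994 mg/L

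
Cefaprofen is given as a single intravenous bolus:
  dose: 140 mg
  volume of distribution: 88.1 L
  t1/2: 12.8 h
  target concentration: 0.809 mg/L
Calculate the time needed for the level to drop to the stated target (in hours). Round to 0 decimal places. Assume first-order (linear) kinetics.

12 h

C₀ = Dose / Vd = 140.0 / 88.1 = 1.589 mg/L
k = ln2 / t½ = 0.693147 / 12.8 = 0.05415 h⁻¹
t = ln(C₀ / C) / k = ln(1.589 / 0.809) / 0.05415
  = ln(1.964) / 0.05415 = 0.6750 / 0.05415 = 12.47 h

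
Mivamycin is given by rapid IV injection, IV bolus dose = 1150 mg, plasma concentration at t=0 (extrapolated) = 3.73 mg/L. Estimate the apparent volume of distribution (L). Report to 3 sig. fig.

Vd = Dose / C₀ = 1150 / 3.73 = 308.3 L

308 L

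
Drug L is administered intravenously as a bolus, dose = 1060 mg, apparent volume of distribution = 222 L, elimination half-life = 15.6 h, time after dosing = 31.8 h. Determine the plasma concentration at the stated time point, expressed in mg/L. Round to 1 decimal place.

1.2 mg/L

C₀ = Dose / Vd = 1060 / 222 = 4.775 mg/L
k = ln2 / t½ = 0.693147 / 15.6 = 0.04443 h⁻¹
C = C₀ · e^(−k·t) = 4.775 × e^(−0.04443 × 31.8)
  = 4.775 × 0.2434 = 1.162 mg/L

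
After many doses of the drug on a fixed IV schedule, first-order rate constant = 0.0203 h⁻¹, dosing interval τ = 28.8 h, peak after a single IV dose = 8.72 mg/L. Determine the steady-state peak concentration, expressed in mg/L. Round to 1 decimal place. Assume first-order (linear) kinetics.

19.7 mg/L

e^(−kτ) = e^(−0.02030 × 28.8) = 0.5573
Accumulation ratio R = 1 / (1 − e^(−kτ)) = 1 / (1 − 0.5573) = 2.259
Steady-state peak = C₀ × R = 8.72 × 2.259 = 19.70 mg/L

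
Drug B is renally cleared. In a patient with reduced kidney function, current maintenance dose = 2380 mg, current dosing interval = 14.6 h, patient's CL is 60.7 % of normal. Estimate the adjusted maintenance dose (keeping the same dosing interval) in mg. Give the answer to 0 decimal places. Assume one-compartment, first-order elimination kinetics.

1445 mg

To keep the same average steady-state level, dosing rate must scale with clearance.
CL ratio = 60.7 / 100 = 0.6070
New dose (same interval) = 2380 × 0.6070 = 1445 mg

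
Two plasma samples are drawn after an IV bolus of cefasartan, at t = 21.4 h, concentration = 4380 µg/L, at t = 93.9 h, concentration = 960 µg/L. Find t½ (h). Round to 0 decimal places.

k = ln(C₁/C₂) / (t₂ − t₁) = ln(4380/960) / (93.9 − 21.4)
  = 1.518 / 72.50 = 0.02094 h⁻¹
t½ = ln2 / k = 0.693147 / 0.02094 = 33.10 h

33 h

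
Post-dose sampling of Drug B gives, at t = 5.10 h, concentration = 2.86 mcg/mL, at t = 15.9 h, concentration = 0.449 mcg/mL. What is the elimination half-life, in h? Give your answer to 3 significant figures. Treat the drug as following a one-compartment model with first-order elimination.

4.04 h

k = ln(C₁/C₂) / (t₂ − t₁) = ln(2.86/0.449) / (15.9 − 5.10)
  = 1.852 / 10.80 = 0.1715 h⁻¹
t½ = ln2 / k = 0.693147 / 0.1715 = 4.042 h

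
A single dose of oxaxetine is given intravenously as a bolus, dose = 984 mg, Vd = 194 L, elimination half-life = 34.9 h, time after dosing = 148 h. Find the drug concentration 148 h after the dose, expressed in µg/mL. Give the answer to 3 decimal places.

0.268 µg/mL

C₀ = Dose / Vd = 984.0 / 194 = 5.072 mg/L
k = ln2 / t½ = 0.693147 / 34.9 = 0.01986 h⁻¹
C = C₀ · e^(−k·t) = 5.072 × e^(−0.01986 × 148)
  = 5.072 × 0.05290 = 0.2683 mg/L
(0.2683 mg/L = 0.2683 µg/mL)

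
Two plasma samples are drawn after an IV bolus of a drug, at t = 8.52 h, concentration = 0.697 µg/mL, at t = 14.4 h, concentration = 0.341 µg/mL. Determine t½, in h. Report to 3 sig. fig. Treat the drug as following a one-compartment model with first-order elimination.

k = ln(C₁/C₂) / (t₂ − t₁) = ln(0.697/0.341) / (14.4 − 8.52)
  = 0.7149 / 5.880 = 0.1216 h⁻¹
t½ = ln2 / k = 0.693147 / 0.1216 = 5.700 h

5.70 h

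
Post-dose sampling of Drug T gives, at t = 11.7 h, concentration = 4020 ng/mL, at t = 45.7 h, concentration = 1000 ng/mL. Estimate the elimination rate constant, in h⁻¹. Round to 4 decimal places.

0.0409 h⁻¹

k = ln(C₁/C₂) / (t₂ − t₁) = ln(4020/1000) / (45.7 − 11.7)
  = 1.391 / 34.00 = 0.04091 h⁻¹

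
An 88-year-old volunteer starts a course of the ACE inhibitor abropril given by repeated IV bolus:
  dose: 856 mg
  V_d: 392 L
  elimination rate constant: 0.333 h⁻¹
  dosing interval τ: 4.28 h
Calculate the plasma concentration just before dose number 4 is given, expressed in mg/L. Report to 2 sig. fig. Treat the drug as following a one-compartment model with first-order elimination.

0.68 mg/L

C₀ per dose = Dose / Vd = 856 / 392 = 2.184 mg/L
Fraction remaining after one interval: r = e^(−kτ) = e^(−0.3330 × 4.28) = 0.2405
Before dose 4, 3 doses have been given (aged 1τ, 2τ, 3τ).
C_trough = C₀ × (r + r² + … + r^3) = C₀ × r(1−r^3)/(1−r)
        = 2.184 × 0.2405 × (1 − 0.01391) / (1 − 0.2405) = 0.6820 mg/L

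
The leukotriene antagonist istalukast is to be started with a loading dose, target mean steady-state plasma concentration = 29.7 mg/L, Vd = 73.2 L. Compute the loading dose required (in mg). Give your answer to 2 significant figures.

2200 mg

LD = Css × Vd = 29.7 × 73.2 = 2174 mg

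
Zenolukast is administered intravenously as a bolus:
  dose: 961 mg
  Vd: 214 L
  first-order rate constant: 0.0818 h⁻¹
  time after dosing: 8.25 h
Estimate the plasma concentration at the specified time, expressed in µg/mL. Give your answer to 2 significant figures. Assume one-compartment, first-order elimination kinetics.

2.3 µg/mL

C₀ = Dose / Vd = 961.0 / 214 = 4.491 mg/L
C = C₀ · e^(−k·t) = 4.491 × e^(−0.08180 × 8.25)
  = 4.491 × 0.5092 = 2.287 mg/L
(2.287 mg/L = 2.287 µg/mL)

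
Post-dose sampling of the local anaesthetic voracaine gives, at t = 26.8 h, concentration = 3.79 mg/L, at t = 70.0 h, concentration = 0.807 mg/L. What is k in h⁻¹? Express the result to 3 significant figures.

0.0358 h⁻¹

k = ln(C₁/C₂) / (t₂ − t₁) = ln(3.79/0.807) / (70.0 − 26.8)
  = 1.547 / 43.20 = 0.03581 h⁻¹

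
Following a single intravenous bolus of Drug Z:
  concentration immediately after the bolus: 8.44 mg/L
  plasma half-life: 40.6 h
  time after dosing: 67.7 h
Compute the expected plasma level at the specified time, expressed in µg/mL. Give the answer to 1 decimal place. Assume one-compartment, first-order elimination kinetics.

2.7 µg/mL

k = ln2 / t½ = 0.693147 / 40.6 = 0.01707 h⁻¹
C = C₀ · e^(−k·t) = 8.440 × e^(−0.01707 × 67.7)
  = 8.440 × 0.3149 = 2.658 mg/L
(2.658 mg/L = 2.658 µg/mL)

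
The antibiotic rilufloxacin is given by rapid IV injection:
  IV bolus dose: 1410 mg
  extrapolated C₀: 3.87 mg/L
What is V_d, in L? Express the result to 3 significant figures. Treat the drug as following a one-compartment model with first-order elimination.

364 L

Vd = Dose / C₀ = 1410 / 3.87 = 364.3 L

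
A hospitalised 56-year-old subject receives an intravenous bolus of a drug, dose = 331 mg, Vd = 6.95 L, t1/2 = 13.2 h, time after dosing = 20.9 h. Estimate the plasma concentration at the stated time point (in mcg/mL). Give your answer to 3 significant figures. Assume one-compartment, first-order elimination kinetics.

15.9 mcg/mL

C₀ = Dose / Vd = 331.0 / 6.95 = 47.63 mg/L
k = ln2 / t½ = 0.693147 / 13.2 = 0.05251 h⁻¹
C = C₀ · e^(−k·t) = 47.63 × e^(−0.05251 × 20.9)
  = 47.63 × 0.3337 = 15.89 mg/L
(15.89 mg/L = 15.89 mcg/mL)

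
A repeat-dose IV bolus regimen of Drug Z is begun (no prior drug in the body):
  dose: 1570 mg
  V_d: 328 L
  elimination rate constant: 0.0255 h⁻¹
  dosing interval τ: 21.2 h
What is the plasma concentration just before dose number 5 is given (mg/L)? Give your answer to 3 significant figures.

C₀ per dose = Dose / Vd = 1570 / 328 = 4.787 mg/L
Fraction remaining after one interval: r = e^(−kτ) = e^(−0.02550 × 21.2) = 0.5824
Before dose 5, 4 doses have been given (aged 1τ, 2τ, 3τ, 4τ).
C_trough = C₀ × (r + r² + … + r^4) = C₀ × r(1−r^4)/(1−r)
        = 4.787 × 0.5824 × (1 − 0.1150) / (1 − 0.5824) = 5.908 mg/L

5.91 mg/L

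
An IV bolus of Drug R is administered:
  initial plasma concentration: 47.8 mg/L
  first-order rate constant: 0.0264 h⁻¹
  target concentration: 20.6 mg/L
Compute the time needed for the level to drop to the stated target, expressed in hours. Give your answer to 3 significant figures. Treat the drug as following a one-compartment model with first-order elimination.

31.9 h

t = ln(C₀ / C) / k = ln(47.80 / 20.6) / 0.02640
  = ln(2.320) / 0.02640 = 0.8416 / 0.02640 = 31.88 h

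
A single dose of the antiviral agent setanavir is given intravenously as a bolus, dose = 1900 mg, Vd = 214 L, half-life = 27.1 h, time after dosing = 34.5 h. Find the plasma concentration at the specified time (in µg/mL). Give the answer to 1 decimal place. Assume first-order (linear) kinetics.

3.7 µg/mL

C₀ = Dose / Vd = 1900 / 214 = 8.879 mg/L
k = ln2 / t½ = 0.693147 / 27.1 = 0.02558 h⁻¹
C = C₀ · e^(−k·t) = 8.879 × e^(−0.02558 × 34.5)
  = 8.879 × 0.4137 = 3.673 mg/L
(3.673 mg/L = 3.673 µg/mL)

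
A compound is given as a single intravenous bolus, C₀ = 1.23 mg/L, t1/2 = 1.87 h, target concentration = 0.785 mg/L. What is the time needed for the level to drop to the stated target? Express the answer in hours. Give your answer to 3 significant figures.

k = ln2 / t½ = 0.693147 / 1.87 = 0.3707 h⁻¹
t = ln(C₀ / C) / k = ln(1.230 / 0.785) / 0.3707
  = ln(1.567) / 0.3707 = 0.4492 / 0.3707 = 1.212 h

1.21 h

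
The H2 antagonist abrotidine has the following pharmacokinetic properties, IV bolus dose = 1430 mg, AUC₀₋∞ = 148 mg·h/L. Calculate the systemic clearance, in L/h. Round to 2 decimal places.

CL = Dose / AUC = 1430 / 148 = 9.662 L/h

9.66 L/h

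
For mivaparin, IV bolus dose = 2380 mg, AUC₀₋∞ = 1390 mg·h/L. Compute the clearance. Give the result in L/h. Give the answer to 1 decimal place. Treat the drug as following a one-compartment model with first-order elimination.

CL = Dose / AUC = 2380 / 1390 = 1.712 L/h

1.7 L/h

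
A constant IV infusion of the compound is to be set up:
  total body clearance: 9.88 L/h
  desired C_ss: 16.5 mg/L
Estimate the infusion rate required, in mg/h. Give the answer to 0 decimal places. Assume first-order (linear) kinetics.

At steady state, infusion rate R₀ = Css × CL = 16.5 × 9.880 = 163.0 mg/h

163 mg/h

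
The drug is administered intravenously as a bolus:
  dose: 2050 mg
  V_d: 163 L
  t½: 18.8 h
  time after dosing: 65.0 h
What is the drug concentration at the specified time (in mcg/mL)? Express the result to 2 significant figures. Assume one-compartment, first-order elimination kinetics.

1.1 mcg/mL

C₀ = Dose / Vd = 2050 / 163 = 12.58 mg/L
k = ln2 / t½ = 0.693147 / 18.8 = 0.03687 h⁻¹
C = C₀ · e^(−k·t) = 12.58 × e^(−0.03687 × 65.0)
  = 12.58 × 0.09103 = 1.145 mg/L
(1.145 mg/L = 1.145 mcg/mL)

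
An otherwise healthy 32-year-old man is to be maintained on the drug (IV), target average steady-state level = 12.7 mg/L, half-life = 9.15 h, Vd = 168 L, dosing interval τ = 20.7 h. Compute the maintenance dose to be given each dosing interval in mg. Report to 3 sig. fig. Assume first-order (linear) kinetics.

3350 mg

k = ln2 / t½ = 0.693147 / 9.15 = 0.07575 h⁻¹
CL = k × Vd = 0.07575 × 168 = 12.73 L/h
At steady state, Dose/τ = Css × CL.
Dose = Css × CL × τ = 12.7 × 12.73 × 20.7 = 3347 mg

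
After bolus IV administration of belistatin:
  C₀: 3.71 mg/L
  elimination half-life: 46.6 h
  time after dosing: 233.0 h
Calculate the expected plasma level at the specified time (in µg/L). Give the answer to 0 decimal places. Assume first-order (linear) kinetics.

k = ln2 / t½ = 0.693147 / 46.6 = 0.01487 h⁻¹
t / t½ = 233.0 / 46.6 = 5 half-lives
C = C₀ × (1/2)^5 = 3.710 × 0.03125 = 0.1159 mg/L
Convert: 0.1159 mg/L × 1000 = 115.9 µg/L

116 µg/L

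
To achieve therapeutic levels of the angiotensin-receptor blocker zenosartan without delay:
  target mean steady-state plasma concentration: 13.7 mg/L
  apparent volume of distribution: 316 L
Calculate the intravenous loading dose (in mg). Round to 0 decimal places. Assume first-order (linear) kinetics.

LD = Css × Vd = 13.7 × 316 = 4329 mg

4329 mg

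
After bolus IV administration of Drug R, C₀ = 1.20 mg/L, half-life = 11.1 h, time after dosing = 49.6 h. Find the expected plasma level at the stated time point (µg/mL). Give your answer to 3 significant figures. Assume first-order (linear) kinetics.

0.0542 µg/mL

k = ln2 / t½ = 0.693147 / 11.1 = 0.06245 h⁻¹
C = C₀ · e^(−k·t) = 1.200 × e^(−0.06245 × 49.6)
  = 1.200 × 0.04516 = 0.05419 mg/L
(0.05419 mg/L = 0.05419 µg/mL)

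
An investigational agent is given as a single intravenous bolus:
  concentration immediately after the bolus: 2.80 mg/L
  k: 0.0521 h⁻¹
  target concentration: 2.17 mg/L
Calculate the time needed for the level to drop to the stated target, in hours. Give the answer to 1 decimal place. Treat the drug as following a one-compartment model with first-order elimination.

t = ln(C₀ / C) / k = ln(2.800 / 2.17) / 0.05210
  = ln(1.290) / 0.05210 = 0.2546 / 0.05210 = 4.887 h

4.9 h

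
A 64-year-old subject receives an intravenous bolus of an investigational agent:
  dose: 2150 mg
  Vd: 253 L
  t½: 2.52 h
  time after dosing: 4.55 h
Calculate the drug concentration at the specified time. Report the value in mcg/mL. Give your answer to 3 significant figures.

2.43 mcg/mL

C₀ = Dose / Vd = 2150 / 253 = 8.498 mg/L
k = ln2 / t½ = 0.693147 / 2.52 = 0.2751 h⁻¹
C = C₀ · e^(−k·t) = 8.498 × e^(−0.2751 × 4.55)
  = 8.498 × 0.2860 = 2.430 mg/L
(2.430 mg/L = 2.430 mcg/mL)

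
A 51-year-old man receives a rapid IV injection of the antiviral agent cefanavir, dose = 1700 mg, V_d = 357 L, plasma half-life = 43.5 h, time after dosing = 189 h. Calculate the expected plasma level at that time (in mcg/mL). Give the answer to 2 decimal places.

C₀ = Dose / Vd = 1700 / 357 = 4.762 mg/L
k = ln2 / t½ = 0.693147 / 43.5 = 0.01593 h⁻¹
C = C₀ · e^(−k·t) = 4.762 × e^(−0.01593 × 189)
  = 4.762 × 0.04925 = 0.2345 mg/L
(0.2345 mg/L = 0.2345 mcg/mL)

0.23 mcg/mL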